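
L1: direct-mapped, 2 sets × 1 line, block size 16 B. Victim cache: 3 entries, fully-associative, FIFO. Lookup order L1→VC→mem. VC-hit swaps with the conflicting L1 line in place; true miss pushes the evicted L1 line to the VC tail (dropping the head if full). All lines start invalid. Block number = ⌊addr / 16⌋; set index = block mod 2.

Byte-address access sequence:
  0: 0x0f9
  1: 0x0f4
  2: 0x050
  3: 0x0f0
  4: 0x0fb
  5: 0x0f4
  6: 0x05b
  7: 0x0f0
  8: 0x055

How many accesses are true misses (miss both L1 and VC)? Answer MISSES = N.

MISSES = 2

  [0] addr=0xf9 blk=15 s=1: MISS | VC []
  [1] addr=0xf4 blk=15 s=1: L1-HIT | VC []
  [2] addr=0x50 blk=5 s=1: MISS | VC [15]
  [3] addr=0xf0 blk=15 s=1: VC-HIT | VC [5]
  [4] addr=0xfb blk=15 s=1: L1-HIT | VC [5]
  [5] addr=0xf4 blk=15 s=1: L1-HIT | VC [5]
  [6] addr=0x5b blk=5 s=1: VC-HIT | VC [15]
  [7] addr=0xf0 blk=15 s=1: VC-HIT | VC [5]
  [8] addr=0x55 blk=5 s=1: VC-HIT | VC [15]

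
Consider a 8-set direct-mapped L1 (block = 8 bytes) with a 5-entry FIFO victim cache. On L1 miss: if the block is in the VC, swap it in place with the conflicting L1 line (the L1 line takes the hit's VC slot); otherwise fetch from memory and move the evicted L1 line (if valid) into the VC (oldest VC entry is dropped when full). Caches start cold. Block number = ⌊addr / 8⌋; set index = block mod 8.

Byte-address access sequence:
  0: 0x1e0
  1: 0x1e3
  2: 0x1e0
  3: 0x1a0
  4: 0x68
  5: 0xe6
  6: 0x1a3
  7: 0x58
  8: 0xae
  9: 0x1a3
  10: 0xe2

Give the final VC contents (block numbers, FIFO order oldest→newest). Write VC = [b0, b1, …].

  [0] addr=0x1e0 blk=60 s=4: MISS | VC []
  [1] addr=0x1e3 blk=60 s=4: L1-HIT | VC []
  [2] addr=0x1e0 blk=60 s=4: L1-HIT | VC []
  [3] addr=0x1a0 blk=52 s=4: MISS | VC [60]
  [4] addr=0x68 blk=13 s=5: MISS | VC [60]
  [5] addr=0xe6 blk=28 s=4: MISS | VC [60, 52]
  [6] addr=0x1a3 blk=52 s=4: VC-HIT | VC [60, 28]
  [7] addr=0x58 blk=11 s=3: MISS | VC [60, 28]
  [8] addr=0xae blk=21 s=5: MISS | VC [60, 28, 13]
  [9] addr=0x1a3 blk=52 s=4: L1-HIT | VC [60, 28, 13]
  [10] addr=0xe2 blk=28 s=4: VC-HIT | VC [60, 52, 13]

VC = [60, 52, 13]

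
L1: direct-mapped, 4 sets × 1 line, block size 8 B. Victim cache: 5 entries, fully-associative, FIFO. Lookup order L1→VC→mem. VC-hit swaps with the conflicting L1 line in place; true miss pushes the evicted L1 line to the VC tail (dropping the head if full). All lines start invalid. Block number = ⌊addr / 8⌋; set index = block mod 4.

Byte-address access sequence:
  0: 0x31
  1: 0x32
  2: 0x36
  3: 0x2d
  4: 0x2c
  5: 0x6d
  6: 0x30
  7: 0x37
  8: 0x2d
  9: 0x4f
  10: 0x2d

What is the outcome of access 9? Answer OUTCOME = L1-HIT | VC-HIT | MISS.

0: 0x31 (blk 6, set 2) → MISS  vc=[]
1: 0x32 (blk 6, set 2) → L1-HIT  vc=[]
2: 0x36 (blk 6, set 2) → L1-HIT  vc=[]
3: 0x2d (blk 5, set 1) → MISS  vc=[]
4: 0x2c (blk 5, set 1) → L1-HIT  vc=[]
5: 0x6d (blk 13, set 1) → MISS  vc=[5]
6: 0x30 (blk 6, set 2) → L1-HIT  vc=[5]
7: 0x37 (blk 6, set 2) → L1-HIT  vc=[5]
8: 0x2d (blk 5, set 1) → VC-HIT  vc=[13]
9: 0x4f (blk 9, set 1) → MISS  vc=[13, 5]
10: 0x2d (blk 5, set 1) → VC-HIT  vc=[13, 9]

OUTCOME = MISS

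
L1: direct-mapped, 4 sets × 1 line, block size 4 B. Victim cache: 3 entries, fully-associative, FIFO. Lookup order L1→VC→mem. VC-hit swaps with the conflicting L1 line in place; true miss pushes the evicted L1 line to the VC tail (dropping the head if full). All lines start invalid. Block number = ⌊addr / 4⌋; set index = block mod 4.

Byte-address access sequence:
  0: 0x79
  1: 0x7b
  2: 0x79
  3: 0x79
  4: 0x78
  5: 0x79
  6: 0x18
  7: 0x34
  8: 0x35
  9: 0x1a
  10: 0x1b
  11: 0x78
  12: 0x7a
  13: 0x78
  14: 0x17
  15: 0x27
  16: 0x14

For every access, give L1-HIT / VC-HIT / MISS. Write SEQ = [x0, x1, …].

0: 0x79 (blk 30, set 2) → MISS  vc=[]
1: 0x7b (blk 30, set 2) → L1-HIT  vc=[]
2: 0x79 (blk 30, set 2) → L1-HIT  vc=[]
3: 0x79 (blk 30, set 2) → L1-HIT  vc=[]
4: 0x78 (blk 30, set 2) → L1-HIT  vc=[]
5: 0x79 (blk 30, set 2) → L1-HIT  vc=[]
6: 0x18 (blk 6, set 2) → MISS  vc=[30]
7: 0x34 (blk 13, set 1) → MISS  vc=[30]
8: 0x35 (blk 13, set 1) → L1-HIT  vc=[30]
9: 0x1a (blk 6, set 2) → L1-HIT  vc=[30]
10: 0x1b (blk 6, set 2) → L1-HIT  vc=[30]
11: 0x78 (blk 30, set 2) → VC-HIT  vc=[6]
12: 0x7a (blk 30, set 2) → L1-HIT  vc=[6]
13: 0x78 (blk 30, set 2) → L1-HIT  vc=[6]
14: 0x17 (blk 5, set 1) → MISS  vc=[6, 13]
15: 0x27 (blk 9, set 1) → MISS  vc=[6, 13, 5]
16: 0x14 (blk 5, set 1) → VC-HIT  vc=[6, 13, 9]

SEQ = [MISS, L1-HIT, L1-HIT, L1-HIT, L1-HIT, L1-HIT, MISS, MISS, L1-HIT, L1-HIT, L1-HIT, VC-HIT, L1-HIT, L1-HIT, MISS, MISS, VC-HIT]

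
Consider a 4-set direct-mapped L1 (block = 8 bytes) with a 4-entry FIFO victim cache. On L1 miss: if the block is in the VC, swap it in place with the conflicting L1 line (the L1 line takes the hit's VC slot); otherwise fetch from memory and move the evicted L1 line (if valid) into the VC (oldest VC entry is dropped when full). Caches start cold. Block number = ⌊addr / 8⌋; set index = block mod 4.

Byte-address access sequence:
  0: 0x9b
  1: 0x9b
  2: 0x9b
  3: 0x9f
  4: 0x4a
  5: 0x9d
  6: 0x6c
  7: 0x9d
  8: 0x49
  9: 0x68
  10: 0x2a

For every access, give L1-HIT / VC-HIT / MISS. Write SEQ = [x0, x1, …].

SEQ = [MISS, L1-HIT, L1-HIT, L1-HIT, MISS, L1-HIT, MISS, L1-HIT, VC-HIT, VC-HIT, MISS]

  [0] addr=0x9b blk=19 s=3: MISS | VC []
  [1] addr=0x9b blk=19 s=3: L1-HIT | VC []
  [2] addr=0x9b blk=19 s=3: L1-HIT | VC []
  [3] addr=0x9f blk=19 s=3: L1-HIT | VC []
  [4] addr=0x4a blk=9 s=1: MISS | VC []
  [5] addr=0x9d blk=19 s=3: L1-HIT | VC []
  [6] addr=0x6c blk=13 s=1: MISS | VC [9]
  [7] addr=0x9d blk=19 s=3: L1-HIT | VC [9]
  [8] addr=0x49 blk=9 s=1: VC-HIT | VC [13]
  [9] addr=0x68 blk=13 s=1: VC-HIT | VC [9]
  [10] addr=0x2a blk=5 s=1: MISS | VC [9, 13]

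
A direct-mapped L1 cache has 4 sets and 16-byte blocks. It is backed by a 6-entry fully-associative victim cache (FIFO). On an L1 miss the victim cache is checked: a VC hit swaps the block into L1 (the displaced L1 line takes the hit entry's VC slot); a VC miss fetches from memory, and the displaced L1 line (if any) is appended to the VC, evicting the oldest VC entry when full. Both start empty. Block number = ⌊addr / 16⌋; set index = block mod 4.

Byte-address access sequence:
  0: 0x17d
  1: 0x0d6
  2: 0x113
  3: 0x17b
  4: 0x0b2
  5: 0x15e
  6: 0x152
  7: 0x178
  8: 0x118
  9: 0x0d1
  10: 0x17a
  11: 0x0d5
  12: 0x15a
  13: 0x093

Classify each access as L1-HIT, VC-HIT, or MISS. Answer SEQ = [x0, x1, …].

0: 0x17d (blk 23, set 3) → MISS  vc=[]
1: 0xd6 (blk 13, set 1) → MISS  vc=[]
2: 0x113 (blk 17, set 1) → MISS  vc=[13]
3: 0x17b (blk 23, set 3) → L1-HIT  vc=[13]
4: 0xb2 (blk 11, set 3) → MISS  vc=[13, 23]
5: 0x15e (blk 21, set 1) → MISS  vc=[13, 23, 17]
6: 0x152 (blk 21, set 1) → L1-HIT  vc=[13, 23, 17]
7: 0x178 (blk 23, set 3) → VC-HIT  vc=[13, 11, 17]
8: 0x118 (blk 17, set 1) → VC-HIT  vc=[13, 11, 21]
9: 0xd1 (blk 13, set 1) → VC-HIT  vc=[17, 11, 21]
10: 0x17a (blk 23, set 3) → L1-HIT  vc=[17, 11, 21]
11: 0xd5 (blk 13, set 1) → L1-HIT  vc=[17, 11, 21]
12: 0x15a (blk 21, set 1) → VC-HIT  vc=[17, 11, 13]
13: 0x93 (blk 9, set 1) → MISS  vc=[17, 11, 13, 21]

SEQ = [MISS, MISS, MISS, L1-HIT, MISS, MISS, L1-HIT, VC-HIT, VC-HIT, VC-HIT, L1-HIT, L1-HIT, VC-HIT, MISS]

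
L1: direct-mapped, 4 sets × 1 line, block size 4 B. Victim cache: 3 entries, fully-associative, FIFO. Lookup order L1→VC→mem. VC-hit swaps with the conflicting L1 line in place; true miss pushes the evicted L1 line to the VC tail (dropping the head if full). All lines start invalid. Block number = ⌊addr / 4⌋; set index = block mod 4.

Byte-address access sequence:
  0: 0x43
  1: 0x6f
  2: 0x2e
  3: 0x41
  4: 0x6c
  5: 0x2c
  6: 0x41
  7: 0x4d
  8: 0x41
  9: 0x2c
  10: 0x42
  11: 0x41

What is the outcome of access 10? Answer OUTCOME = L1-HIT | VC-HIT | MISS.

OUTCOME = L1-HIT

#0 0x43→b16/s0 MISS; vc=[]
#1 0x6f→b27/s3 MISS; vc=[]
#2 0x2e→b11/s3 MISS; vc=[27]
#3 0x41→b16/s0 L1-HIT; vc=[27]
#4 0x6c→b27/s3 VC-HIT; vc=[11]
#5 0x2c→b11/s3 VC-HIT; vc=[27]
#6 0x41→b16/s0 L1-HIT; vc=[27]
#7 0x4d→b19/s3 MISS; vc=[27,11]
#8 0x41→b16/s0 L1-HIT; vc=[27,11]
#9 0x2c→b11/s3 VC-HIT; vc=[27,19]
#10 0x42→b16/s0 L1-HIT; vc=[27,19]
#11 0x41→b16/s0 L1-HIT; vc=[27,19]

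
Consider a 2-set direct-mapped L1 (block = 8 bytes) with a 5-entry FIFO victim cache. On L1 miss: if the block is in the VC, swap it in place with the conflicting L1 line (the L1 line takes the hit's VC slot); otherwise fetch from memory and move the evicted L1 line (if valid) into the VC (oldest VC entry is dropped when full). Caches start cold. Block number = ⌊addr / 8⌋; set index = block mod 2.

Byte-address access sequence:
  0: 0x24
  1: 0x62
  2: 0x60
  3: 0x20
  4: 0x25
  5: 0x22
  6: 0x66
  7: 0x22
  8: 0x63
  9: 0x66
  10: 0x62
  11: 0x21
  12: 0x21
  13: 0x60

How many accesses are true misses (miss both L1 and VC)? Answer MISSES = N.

MISSES = 2

0: 0x24 (blk 4, set 0) → MISS  vc=[]
1: 0x62 (blk 12, set 0) → MISS  vc=[4]
2: 0x60 (blk 12, set 0) → L1-HIT  vc=[4]
3: 0x20 (blk 4, set 0) → VC-HIT  vc=[12]
4: 0x25 (blk 4, set 0) → L1-HIT  vc=[12]
5: 0x22 (blk 4, set 0) → L1-HIT  vc=[12]
6: 0x66 (blk 12, set 0) → VC-HIT  vc=[4]
7: 0x22 (blk 4, set 0) → VC-HIT  vc=[12]
8: 0x63 (blk 12, set 0) → VC-HIT  vc=[4]
9: 0x66 (blk 12, set 0) → L1-HIT  vc=[4]
10: 0x62 (blk 12, set 0) → L1-HIT  vc=[4]
11: 0x21 (blk 4, set 0) → VC-HIT  vc=[12]
12: 0x21 (blk 4, set 0) → L1-HIT  vc=[12]
13: 0x60 (blk 12, set 0) → VC-HIT  vc=[4]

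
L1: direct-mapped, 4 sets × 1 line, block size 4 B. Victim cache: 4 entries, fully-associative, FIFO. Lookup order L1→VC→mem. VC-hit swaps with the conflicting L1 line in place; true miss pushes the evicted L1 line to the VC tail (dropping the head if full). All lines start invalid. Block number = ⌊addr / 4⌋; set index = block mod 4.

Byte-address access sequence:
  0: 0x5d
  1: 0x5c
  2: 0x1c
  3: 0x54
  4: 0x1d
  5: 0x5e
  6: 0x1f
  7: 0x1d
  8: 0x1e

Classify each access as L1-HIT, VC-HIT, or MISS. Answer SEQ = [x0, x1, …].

SEQ = [MISS, L1-HIT, MISS, MISS, L1-HIT, VC-HIT, VC-HIT, L1-HIT, L1-HIT]

#0 0x5d→b23/s3 MISS; vc=[]
#1 0x5c→b23/s3 L1-HIT; vc=[]
#2 0x1c→b7/s3 MISS; vc=[23]
#3 0x54→b21/s1 MISS; vc=[23]
#4 0x1d→b7/s3 L1-HIT; vc=[23]
#5 0x5e→b23/s3 VC-HIT; vc=[7]
#6 0x1f→b7/s3 VC-HIT; vc=[23]
#7 0x1d→b7/s3 L1-HIT; vc=[23]
#8 0x1e→b7/s3 L1-HIT; vc=[23]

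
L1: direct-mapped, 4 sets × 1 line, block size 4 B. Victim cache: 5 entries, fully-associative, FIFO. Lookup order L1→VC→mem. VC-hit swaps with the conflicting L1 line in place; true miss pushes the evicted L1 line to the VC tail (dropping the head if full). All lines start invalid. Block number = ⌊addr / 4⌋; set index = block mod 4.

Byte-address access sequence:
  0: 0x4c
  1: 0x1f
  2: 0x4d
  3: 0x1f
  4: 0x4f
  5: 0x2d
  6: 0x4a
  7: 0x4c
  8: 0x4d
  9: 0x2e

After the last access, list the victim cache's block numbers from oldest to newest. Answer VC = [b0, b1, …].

0: 0x4c (blk 19, set 3) → MISS  vc=[]
1: 0x1f (blk 7, set 3) → MISS  vc=[19]
2: 0x4d (blk 19, set 3) → VC-HIT  vc=[7]
3: 0x1f (blk 7, set 3) → VC-HIT  vc=[19]
4: 0x4f (blk 19, set 3) → VC-HIT  vc=[7]
5: 0x2d (blk 11, set 3) → MISS  vc=[7, 19]
6: 0x4a (blk 18, set 2) → MISS  vc=[7, 19]
7: 0x4c (blk 19, set 3) → VC-HIT  vc=[7, 11]
8: 0x4d (blk 19, set 3) → L1-HIT  vc=[7, 11]
9: 0x2e (blk 11, set 3) → VC-HIT  vc=[7, 19]

VC = [7, 19]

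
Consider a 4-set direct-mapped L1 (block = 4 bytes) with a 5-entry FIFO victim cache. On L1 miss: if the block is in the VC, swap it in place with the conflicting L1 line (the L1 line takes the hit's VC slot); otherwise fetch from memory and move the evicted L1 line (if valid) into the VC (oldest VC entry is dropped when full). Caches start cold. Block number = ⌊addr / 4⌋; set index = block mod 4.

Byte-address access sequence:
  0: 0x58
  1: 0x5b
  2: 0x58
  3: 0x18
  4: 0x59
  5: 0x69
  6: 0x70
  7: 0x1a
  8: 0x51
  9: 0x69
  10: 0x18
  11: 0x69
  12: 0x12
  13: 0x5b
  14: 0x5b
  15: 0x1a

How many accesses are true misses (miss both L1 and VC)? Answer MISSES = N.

MISSES = 6

#0 0x58→b22/s2 MISS; vc=[]
#1 0x5b→b22/s2 L1-HIT; vc=[]
#2 0x58→b22/s2 L1-HIT; vc=[]
#3 0x18→b6/s2 MISS; vc=[22]
#4 0x59→b22/s2 VC-HIT; vc=[6]
#5 0x69→b26/s2 MISS; vc=[6,22]
#6 0x70→b28/s0 MISS; vc=[6,22]
#7 0x1a→b6/s2 VC-HIT; vc=[26,22]
#8 0x51→b20/s0 MISS; vc=[26,22,28]
#9 0x69→b26/s2 VC-HIT; vc=[6,22,28]
#10 0x18→b6/s2 VC-HIT; vc=[26,22,28]
#11 0x69→b26/s2 VC-HIT; vc=[6,22,28]
#12 0x12→b4/s0 MISS; vc=[6,22,28,20]
#13 0x5b→b22/s2 VC-HIT; vc=[6,26,28,20]
#14 0x5b→b22/s2 L1-HIT; vc=[6,26,28,20]
#15 0x1a→b6/s2 VC-HIT; vc=[22,26,28,20]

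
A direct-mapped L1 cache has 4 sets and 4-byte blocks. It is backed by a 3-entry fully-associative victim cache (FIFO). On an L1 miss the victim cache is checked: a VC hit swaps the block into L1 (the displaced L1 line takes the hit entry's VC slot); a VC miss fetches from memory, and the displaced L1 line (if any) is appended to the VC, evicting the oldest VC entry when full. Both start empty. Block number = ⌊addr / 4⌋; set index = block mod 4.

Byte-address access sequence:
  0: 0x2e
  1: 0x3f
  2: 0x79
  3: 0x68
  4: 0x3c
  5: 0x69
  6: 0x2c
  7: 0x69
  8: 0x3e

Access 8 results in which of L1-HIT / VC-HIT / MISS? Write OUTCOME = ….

#0 0x2e→b11/s3 MISS; vc=[]
#1 0x3f→b15/s3 MISS; vc=[11]
#2 0x79→b30/s2 MISS; vc=[11]
#3 0x68→b26/s2 MISS; vc=[11,30]
#4 0x3c→b15/s3 L1-HIT; vc=[11,30]
#5 0x69→b26/s2 L1-HIT; vc=[11,30]
#6 0x2c→b11/s3 VC-HIT; vc=[15,30]
#7 0x69→b26/s2 L1-HIT; vc=[15,30]
#8 0x3e→b15/s3 VC-HIT; vc=[11,30]

OUTCOME = VC-HIT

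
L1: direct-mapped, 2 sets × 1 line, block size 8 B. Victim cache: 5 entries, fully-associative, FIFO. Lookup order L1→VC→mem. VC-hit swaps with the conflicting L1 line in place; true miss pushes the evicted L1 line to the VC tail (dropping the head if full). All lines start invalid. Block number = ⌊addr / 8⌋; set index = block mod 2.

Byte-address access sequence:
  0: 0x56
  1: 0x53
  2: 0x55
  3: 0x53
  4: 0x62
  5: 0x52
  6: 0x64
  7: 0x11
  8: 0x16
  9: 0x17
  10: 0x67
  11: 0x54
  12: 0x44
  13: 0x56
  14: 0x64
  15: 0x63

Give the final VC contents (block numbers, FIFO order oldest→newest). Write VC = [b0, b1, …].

0: 0x56 (blk 10, set 0) → MISS  vc=[]
1: 0x53 (blk 10, set 0) → L1-HIT  vc=[]
2: 0x55 (blk 10, set 0) → L1-HIT  vc=[]
3: 0x53 (blk 10, set 0) → L1-HIT  vc=[]
4: 0x62 (blk 12, set 0) → MISS  vc=[10]
5: 0x52 (blk 10, set 0) → VC-HIT  vc=[12]
6: 0x64 (blk 12, set 0) → VC-HIT  vc=[10]
7: 0x11 (blk 2, set 0) → MISS  vc=[10, 12]
8: 0x16 (blk 2, set 0) → L1-HIT  vc=[10, 12]
9: 0x17 (blk 2, set 0) → L1-HIT  vc=[10, 12]
10: 0x67 (blk 12, set 0) → VC-HIT  vc=[10, 2]
11: 0x54 (blk 10, set 0) → VC-HIT  vc=[12, 2]
12: 0x44 (blk 8, set 0) → MISS  vc=[12, 2, 10]
13: 0x56 (blk 10, set 0) → VC-HIT  vc=[12, 2, 8]
14: 0x64 (blk 12, set 0) → VC-HIT  vc=[10, 2, 8]
15: 0x63 (blk 12, set 0) → L1-HIT  vc=[10, 2, 8]

VC = [10, 2, 8]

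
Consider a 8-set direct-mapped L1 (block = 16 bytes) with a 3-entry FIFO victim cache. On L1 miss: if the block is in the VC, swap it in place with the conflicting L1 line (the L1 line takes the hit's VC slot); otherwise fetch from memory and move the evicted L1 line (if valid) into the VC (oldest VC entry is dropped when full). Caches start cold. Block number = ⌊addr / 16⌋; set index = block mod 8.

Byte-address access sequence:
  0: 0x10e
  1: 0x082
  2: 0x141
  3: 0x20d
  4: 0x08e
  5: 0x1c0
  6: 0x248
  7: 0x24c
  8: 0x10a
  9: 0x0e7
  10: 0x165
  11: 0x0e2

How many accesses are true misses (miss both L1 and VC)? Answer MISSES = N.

MISSES = 9

0: 0x10e (blk 16, set 0) → MISS  vc=[]
1: 0x82 (blk 8, set 0) → MISS  vc=[16]
2: 0x141 (blk 20, set 4) → MISS  vc=[16]
3: 0x20d (blk 32, set 0) → MISS  vc=[16, 8]
4: 0x8e (blk 8, set 0) → VC-HIT  vc=[16, 32]
5: 0x1c0 (blk 28, set 4) → MISS  vc=[16, 32, 20]
6: 0x248 (blk 36, set 4) → MISS  vc=[32, 20, 28]
7: 0x24c (blk 36, set 4) → L1-HIT  vc=[32, 20, 28]
8: 0x10a (blk 16, set 0) → MISS  vc=[20, 28, 8]
9: 0xe7 (blk 14, set 6) → MISS  vc=[20, 28, 8]
10: 0x165 (blk 22, set 6) → MISS  vc=[28, 8, 14]
11: 0xe2 (blk 14, set 6) → VC-HIT  vc=[28, 8, 22]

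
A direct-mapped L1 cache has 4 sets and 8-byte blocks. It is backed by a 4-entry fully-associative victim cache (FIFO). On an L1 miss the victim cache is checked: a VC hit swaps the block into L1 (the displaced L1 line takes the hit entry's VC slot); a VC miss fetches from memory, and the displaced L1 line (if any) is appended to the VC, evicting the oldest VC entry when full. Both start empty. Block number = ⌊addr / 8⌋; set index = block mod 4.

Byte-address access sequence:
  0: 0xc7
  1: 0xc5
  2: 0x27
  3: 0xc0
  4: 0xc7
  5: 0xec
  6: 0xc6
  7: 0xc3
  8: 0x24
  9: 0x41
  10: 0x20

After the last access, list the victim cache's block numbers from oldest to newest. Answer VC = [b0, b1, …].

VC = [24, 8]

0: 0xc7 (blk 24, set 0) → MISS  vc=[]
1: 0xc5 (blk 24, set 0) → L1-HIT  vc=[]
2: 0x27 (blk 4, set 0) → MISS  vc=[24]
3: 0xc0 (blk 24, set 0) → VC-HIT  vc=[4]
4: 0xc7 (blk 24, set 0) → L1-HIT  vc=[4]
5: 0xec (blk 29, set 1) → MISS  vc=[4]
6: 0xc6 (blk 24, set 0) → L1-HIT  vc=[4]
7: 0xc3 (blk 24, set 0) → L1-HIT  vc=[4]
8: 0x24 (blk 4, set 0) → VC-HIT  vc=[24]
9: 0x41 (blk 8, set 0) → MISS  vc=[24, 4]
10: 0x20 (blk 4, set 0) → VC-HIT  vc=[24, 8]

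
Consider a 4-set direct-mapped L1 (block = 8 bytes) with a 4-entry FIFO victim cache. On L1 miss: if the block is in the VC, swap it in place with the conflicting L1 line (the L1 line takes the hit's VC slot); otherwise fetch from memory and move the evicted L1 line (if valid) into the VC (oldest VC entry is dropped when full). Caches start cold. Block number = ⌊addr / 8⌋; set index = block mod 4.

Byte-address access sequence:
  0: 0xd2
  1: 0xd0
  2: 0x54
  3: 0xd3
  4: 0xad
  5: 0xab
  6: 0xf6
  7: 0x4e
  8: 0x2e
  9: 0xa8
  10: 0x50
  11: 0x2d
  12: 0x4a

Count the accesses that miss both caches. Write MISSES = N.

#0 0xd2→b26/s2 MISS; vc=[]
#1 0xd0→b26/s2 L1-HIT; vc=[]
#2 0x54→b10/s2 MISS; vc=[26]
#3 0xd3→b26/s2 VC-HIT; vc=[10]
#4 0xad→b21/s1 MISS; vc=[10]
#5 0xab→b21/s1 L1-HIT; vc=[10]
#6 0xf6→b30/s2 MISS; vc=[10,26]
#7 0x4e→b9/s1 MISS; vc=[10,26,21]
#8 0x2e→b5/s1 MISS; vc=[10,26,21,9]
#9 0xa8→b21/s1 VC-HIT; vc=[10,26,5,9]
#10 0x50→b10/s2 VC-HIT; vc=[30,26,5,9]
#11 0x2d→b5/s1 VC-HIT; vc=[30,26,21,9]
#12 0x4a→b9/s1 VC-HIT; vc=[30,26,21,5]

MISSES = 6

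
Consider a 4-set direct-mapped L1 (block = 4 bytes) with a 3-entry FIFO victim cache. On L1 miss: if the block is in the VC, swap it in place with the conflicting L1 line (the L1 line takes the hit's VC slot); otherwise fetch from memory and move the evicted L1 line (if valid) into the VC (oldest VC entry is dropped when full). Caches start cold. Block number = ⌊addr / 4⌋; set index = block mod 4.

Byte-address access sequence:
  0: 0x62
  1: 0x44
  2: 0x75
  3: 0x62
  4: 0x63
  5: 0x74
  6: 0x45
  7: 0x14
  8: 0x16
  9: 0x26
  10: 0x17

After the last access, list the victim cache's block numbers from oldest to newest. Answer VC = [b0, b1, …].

  [0] addr=0x62 blk=24 s=0: MISS | VC []
  [1] addr=0x44 blk=17 s=1: MISS | VC []
  [2] addr=0x75 blk=29 s=1: MISS | VC [17]
  [3] addr=0x62 blk=24 s=0: L1-HIT | VC [17]
  [4] addr=0x63 blk=24 s=0: L1-HIT | VC [17]
  [5] addr=0x74 blk=29 s=1: L1-HIT | VC [17]
  [6] addr=0x45 blk=17 s=1: VC-HIT | VC [29]
  [7] addr=0x14 blk=5 s=1: MISS | VC [29, 17]
  [8] addr=0x16 blk=5 s=1: L1-HIT | VC [29, 17]
  [9] addr=0x26 blk=9 s=1: MISS | VC [29, 17, 5]
  [10] addr=0x17 blk=5 s=1: VC-HIT | VC [29, 17, 9]

VC = [29, 17, 9]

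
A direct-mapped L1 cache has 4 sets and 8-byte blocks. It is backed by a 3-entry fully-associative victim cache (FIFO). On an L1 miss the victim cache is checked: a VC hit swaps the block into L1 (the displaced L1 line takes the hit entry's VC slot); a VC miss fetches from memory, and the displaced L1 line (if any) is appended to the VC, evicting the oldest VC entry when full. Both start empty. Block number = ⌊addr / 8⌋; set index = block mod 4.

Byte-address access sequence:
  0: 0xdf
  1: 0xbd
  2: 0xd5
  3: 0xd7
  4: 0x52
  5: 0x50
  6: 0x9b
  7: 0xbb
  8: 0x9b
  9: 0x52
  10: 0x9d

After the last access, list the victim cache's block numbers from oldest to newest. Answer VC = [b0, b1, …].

#0 0xdf→b27/s3 MISS; vc=[]
#1 0xbd→b23/s3 MISS; vc=[27]
#2 0xd5→b26/s2 MISS; vc=[27]
#3 0xd7→b26/s2 L1-HIT; vc=[27]
#4 0x52→b10/s2 MISS; vc=[27,26]
#5 0x50→b10/s2 L1-HIT; vc=[27,26]
#6 0x9b→b19/s3 MISS; vc=[27,26,23]
#7 0xbb→b23/s3 VC-HIT; vc=[27,26,19]
#8 0x9b→b19/s3 VC-HIT; vc=[27,26,23]
#9 0x52→b10/s2 L1-HIT; vc=[27,26,23]
#10 0x9d→b19/s3 L1-HIT; vc=[27,26,23]

VC = [27, 26, 23]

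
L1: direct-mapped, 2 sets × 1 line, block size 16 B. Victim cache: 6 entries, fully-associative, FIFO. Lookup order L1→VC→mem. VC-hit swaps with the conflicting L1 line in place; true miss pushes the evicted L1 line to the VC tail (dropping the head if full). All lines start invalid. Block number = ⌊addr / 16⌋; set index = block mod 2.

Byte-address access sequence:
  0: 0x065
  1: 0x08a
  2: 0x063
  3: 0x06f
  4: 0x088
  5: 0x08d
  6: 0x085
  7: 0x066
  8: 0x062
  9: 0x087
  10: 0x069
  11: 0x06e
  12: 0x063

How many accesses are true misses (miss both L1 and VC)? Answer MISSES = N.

0: 0x65 (blk 6, set 0) → MISS  vc=[]
1: 0x8a (blk 8, set 0) → MISS  vc=[6]
2: 0x63 (blk 6, set 0) → VC-HIT  vc=[8]
3: 0x6f (blk 6, set 0) → L1-HIT  vc=[8]
4: 0x88 (blk 8, set 0) → VC-HIT  vc=[6]
5: 0x8d (blk 8, set 0) → L1-HIT  vc=[6]
6: 0x85 (blk 8, set 0) → L1-HIT  vc=[6]
7: 0x66 (blk 6, set 0) → VC-HIT  vc=[8]
8: 0x62 (blk 6, set 0) → L1-HIT  vc=[8]
9: 0x87 (blk 8, set 0) → VC-HIT  vc=[6]
10: 0x69 (blk 6, set 0) → VC-HIT  vc=[8]
11: 0x6e (blk 6, set 0) → L1-HIT  vc=[8]
12: 0x63 (blk 6, set 0) → L1-HIT  vc=[8]

MISSES = 2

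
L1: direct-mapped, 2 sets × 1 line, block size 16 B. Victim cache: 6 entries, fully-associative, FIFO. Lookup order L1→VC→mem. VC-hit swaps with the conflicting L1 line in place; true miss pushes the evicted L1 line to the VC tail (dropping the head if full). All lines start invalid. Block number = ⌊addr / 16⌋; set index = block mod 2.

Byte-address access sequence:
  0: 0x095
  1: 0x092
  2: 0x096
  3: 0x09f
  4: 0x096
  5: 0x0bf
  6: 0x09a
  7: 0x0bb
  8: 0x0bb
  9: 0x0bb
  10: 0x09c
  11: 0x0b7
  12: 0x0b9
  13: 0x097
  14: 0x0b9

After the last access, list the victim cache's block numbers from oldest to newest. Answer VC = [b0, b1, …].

  [0] addr=0x95 blk=9 s=1: MISS | VC []
  [1] addr=0x92 blk=9 s=1: L1-HIT | VC []
  [2] addr=0x96 blk=9 s=1: L1-HIT | VC []
  [3] addr=0x9f blk=9 s=1: L1-HIT | VC []
  [4] addr=0x96 blk=9 s=1: L1-HIT | VC []
  [5] addr=0xbf blk=11 s=1: MISS | VC [9]
  [6] addr=0x9a blk=9 s=1: VC-HIT | VC [11]
  [7] addr=0xbb blk=11 s=1: VC-HIT | VC [9]
  [8] addr=0xbb blk=11 s=1: L1-HIT | VC [9]
  [9] addr=0xbb blk=11 s=1: L1-HIT | VC [9]
  [10] addr=0x9c blk=9 s=1: VC-HIT | VC [11]
  [11] addr=0xb7 blk=11 s=1: VC-HIT | VC [9]
  [12] addr=0xb9 blk=11 s=1: L1-HIT | VC [9]
  [13] addr=0x97 blk=9 s=1: VC-HIT | VC [11]
  [14] addr=0xb9 blk=11 s=1: VC-HIT | VC [9]

VC = [9]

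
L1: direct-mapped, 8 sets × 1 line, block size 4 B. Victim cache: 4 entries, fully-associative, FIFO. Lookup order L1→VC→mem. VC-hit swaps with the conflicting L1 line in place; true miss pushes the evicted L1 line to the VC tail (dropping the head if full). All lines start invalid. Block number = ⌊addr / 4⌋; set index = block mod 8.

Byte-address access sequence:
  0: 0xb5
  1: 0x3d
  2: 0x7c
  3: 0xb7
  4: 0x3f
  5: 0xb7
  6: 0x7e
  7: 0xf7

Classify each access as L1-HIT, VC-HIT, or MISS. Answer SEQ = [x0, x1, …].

SEQ = [MISS, MISS, MISS, L1-HIT, VC-HIT, L1-HIT, VC-HIT, MISS]

0: 0xb5 (blk 45, set 5) → MISS  vc=[]
1: 0x3d (blk 15, set 7) → MISS  vc=[]
2: 0x7c (blk 31, set 7) → MISS  vc=[15]
3: 0xb7 (blk 45, set 5) → L1-HIT  vc=[15]
4: 0x3f (blk 15, set 7) → VC-HIT  vc=[31]
5: 0xb7 (blk 45, set 5) → L1-HIT  vc=[31]
6: 0x7e (blk 31, set 7) → VC-HIT  vc=[15]
7: 0xf7 (blk 61, set 5) → MISS  vc=[15, 45]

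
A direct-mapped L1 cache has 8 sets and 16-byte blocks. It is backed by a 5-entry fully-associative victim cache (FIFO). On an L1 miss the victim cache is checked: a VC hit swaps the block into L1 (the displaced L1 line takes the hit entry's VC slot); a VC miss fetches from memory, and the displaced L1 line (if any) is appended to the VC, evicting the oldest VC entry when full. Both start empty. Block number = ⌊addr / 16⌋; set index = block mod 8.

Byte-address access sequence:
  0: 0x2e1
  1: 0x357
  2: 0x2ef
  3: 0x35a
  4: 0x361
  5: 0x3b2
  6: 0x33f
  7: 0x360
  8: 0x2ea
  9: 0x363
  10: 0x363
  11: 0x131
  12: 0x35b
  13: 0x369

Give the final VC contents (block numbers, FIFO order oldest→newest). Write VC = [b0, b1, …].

VC = [46, 59, 51]

0: 0x2e1 (blk 46, set 6) → MISS  vc=[]
1: 0x357 (blk 53, set 5) → MISS  vc=[]
2: 0x2ef (blk 46, set 6) → L1-HIT  vc=[]
3: 0x35a (blk 53, set 5) → L1-HIT  vc=[]
4: 0x361 (blk 54, set 6) → MISS  vc=[46]
5: 0x3b2 (blk 59, set 3) → MISS  vc=[46]
6: 0x33f (blk 51, set 3) → MISS  vc=[46, 59]
7: 0x360 (blk 54, set 6) → L1-HIT  vc=[46, 59]
8: 0x2ea (blk 46, set 6) → VC-HIT  vc=[54, 59]
9: 0x363 (blk 54, set 6) → VC-HIT  vc=[46, 59]
10: 0x363 (blk 54, set 6) → L1-HIT  vc=[46, 59]
11: 0x131 (blk 19, set 3) → MISS  vc=[46, 59, 51]
12: 0x35b (blk 53, set 5) → L1-HIT  vc=[46, 59, 51]
13: 0x369 (blk 54, set 6) → L1-HIT  vc=[46, 59, 51]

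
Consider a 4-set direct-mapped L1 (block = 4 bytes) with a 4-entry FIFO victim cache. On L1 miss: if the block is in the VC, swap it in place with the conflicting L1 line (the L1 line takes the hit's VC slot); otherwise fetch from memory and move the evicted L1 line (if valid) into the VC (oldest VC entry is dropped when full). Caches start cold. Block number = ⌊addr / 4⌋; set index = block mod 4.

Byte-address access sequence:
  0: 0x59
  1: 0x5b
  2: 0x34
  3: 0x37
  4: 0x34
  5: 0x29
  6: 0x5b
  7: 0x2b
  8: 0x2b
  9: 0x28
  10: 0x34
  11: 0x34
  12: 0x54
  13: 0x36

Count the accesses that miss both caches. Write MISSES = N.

MISSES = 4

0: 0x59 (blk 22, set 2) → MISS  vc=[]
1: 0x5b (blk 22, set 2) → L1-HIT  vc=[]
2: 0x34 (blk 13, set 1) → MISS  vc=[]
3: 0x37 (blk 13, set 1) → L1-HIT  vc=[]
4: 0x34 (blk 13, set 1) → L1-HIT  vc=[]
5: 0x29 (blk 10, set 2) → MISS  vc=[22]
6: 0x5b (blk 22, set 2) → VC-HIT  vc=[10]
7: 0x2b (blk 10, set 2) → VC-HIT  vc=[22]
8: 0x2b (blk 10, set 2) → L1-HIT  vc=[22]
9: 0x28 (blk 10, set 2) → L1-HIT  vc=[22]
10: 0x34 (blk 13, set 1) → L1-HIT  vc=[22]
11: 0x34 (blk 13, set 1) → L1-HIT  vc=[22]
12: 0x54 (blk 21, set 1) → MISS  vc=[22, 13]
13: 0x36 (blk 13, set 1) → VC-HIT  vc=[22, 21]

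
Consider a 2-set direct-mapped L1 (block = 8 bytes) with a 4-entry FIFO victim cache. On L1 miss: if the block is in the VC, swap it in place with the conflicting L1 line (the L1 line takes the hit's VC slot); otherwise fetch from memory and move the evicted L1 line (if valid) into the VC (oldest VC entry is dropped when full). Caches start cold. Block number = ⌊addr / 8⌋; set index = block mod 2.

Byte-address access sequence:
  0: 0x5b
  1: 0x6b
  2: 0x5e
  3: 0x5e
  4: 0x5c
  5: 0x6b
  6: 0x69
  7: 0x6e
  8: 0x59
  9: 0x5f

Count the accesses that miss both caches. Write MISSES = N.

MISSES = 2

0: 0x5b (blk 11, set 1) → MISS  vc=[]
1: 0x6b (blk 13, set 1) → MISS  vc=[11]
2: 0x5e (blk 11, set 1) → VC-HIT  vc=[13]
3: 0x5e (blk 11, set 1) → L1-HIT  vc=[13]
4: 0x5c (blk 11, set 1) → L1-HIT  vc=[13]
5: 0x6b (blk 13, set 1) → VC-HIT  vc=[11]
6: 0x69 (blk 13, set 1) → L1-HIT  vc=[11]
7: 0x6e (blk 13, set 1) → L1-HIT  vc=[11]
8: 0x59 (blk 11, set 1) → VC-HIT  vc=[13]
9: 0x5f (blk 11, set 1) → L1-HIT  vc=[13]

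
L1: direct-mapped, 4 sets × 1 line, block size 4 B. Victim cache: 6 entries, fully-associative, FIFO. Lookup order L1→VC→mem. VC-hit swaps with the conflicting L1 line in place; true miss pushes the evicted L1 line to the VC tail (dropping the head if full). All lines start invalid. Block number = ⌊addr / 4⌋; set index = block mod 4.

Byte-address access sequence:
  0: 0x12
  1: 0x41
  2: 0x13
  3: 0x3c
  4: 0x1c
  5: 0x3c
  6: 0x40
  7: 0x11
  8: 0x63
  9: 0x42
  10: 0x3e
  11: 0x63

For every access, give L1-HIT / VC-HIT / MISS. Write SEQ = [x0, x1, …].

SEQ = [MISS, MISS, VC-HIT, MISS, MISS, VC-HIT, VC-HIT, VC-HIT, MISS, VC-HIT, L1-HIT, VC-HIT]

#0 0x12→b4/s0 MISS; vc=[]
#1 0x41→b16/s0 MISS; vc=[4]
#2 0x13→b4/s0 VC-HIT; vc=[16]
#3 0x3c→b15/s3 MISS; vc=[16]
#4 0x1c→b7/s3 MISS; vc=[16,15]
#5 0x3c→b15/s3 VC-HIT; vc=[16,7]
#6 0x40→b16/s0 VC-HIT; vc=[4,7]
#7 0x11→b4/s0 VC-HIT; vc=[16,7]
#8 0x63→b24/s0 MISS; vc=[16,7,4]
#9 0x42→b16/s0 VC-HIT; vc=[24,7,4]
#10 0x3e→b15/s3 L1-HIT; vc=[24,7,4]
#11 0x63→b24/s0 VC-HIT; vc=[16,7,4]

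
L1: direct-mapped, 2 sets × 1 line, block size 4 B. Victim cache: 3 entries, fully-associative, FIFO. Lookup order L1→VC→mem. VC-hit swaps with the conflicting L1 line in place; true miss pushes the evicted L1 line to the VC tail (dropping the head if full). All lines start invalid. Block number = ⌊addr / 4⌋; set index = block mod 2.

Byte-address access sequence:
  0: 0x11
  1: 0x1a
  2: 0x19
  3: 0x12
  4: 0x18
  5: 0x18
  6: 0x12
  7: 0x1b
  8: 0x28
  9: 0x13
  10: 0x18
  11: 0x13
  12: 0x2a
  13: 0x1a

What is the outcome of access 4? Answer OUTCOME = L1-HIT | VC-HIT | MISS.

OUTCOME = VC-HIT

#0 0x11→b4/s0 MISS; vc=[]
#1 0x1a→b6/s0 MISS; vc=[4]
#2 0x19→b6/s0 L1-HIT; vc=[4]
#3 0x12→b4/s0 VC-HIT; vc=[6]
#4 0x18→b6/s0 VC-HIT; vc=[4]
#5 0x18→b6/s0 L1-HIT; vc=[4]
#6 0x12→b4/s0 VC-HIT; vc=[6]
#7 0x1b→b6/s0 VC-HIT; vc=[4]
#8 0x28→b10/s0 MISS; vc=[4,6]
#9 0x13→b4/s0 VC-HIT; vc=[10,6]
#10 0x18→b6/s0 VC-HIT; vc=[10,4]
#11 0x13→b4/s0 VC-HIT; vc=[10,6]
#12 0x2a→b10/s0 VC-HIT; vc=[4,6]
#13 0x1a→b6/s0 VC-HIT; vc=[4,10]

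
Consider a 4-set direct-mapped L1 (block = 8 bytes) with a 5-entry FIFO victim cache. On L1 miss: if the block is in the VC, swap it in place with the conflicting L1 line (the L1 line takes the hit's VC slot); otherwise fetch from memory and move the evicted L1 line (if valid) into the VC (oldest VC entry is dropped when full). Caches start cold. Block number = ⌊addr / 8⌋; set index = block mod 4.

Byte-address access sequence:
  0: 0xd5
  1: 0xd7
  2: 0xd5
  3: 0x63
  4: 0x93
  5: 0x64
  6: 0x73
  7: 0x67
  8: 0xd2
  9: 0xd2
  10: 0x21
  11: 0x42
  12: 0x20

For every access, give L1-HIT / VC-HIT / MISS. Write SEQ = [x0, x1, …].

  [0] addr=0xd5 blk=26 s=2: MISS | VC []
  [1] addr=0xd7 blk=26 s=2: L1-HIT | VC []
  [2] addr=0xd5 blk=26 s=2: L1-HIT | VC []
  [3] addr=0x63 blk=12 s=0: MISS | VC []
  [4] addr=0x93 blk=18 s=2: MISS | VC [26]
  [5] addr=0x64 blk=12 s=0: L1-HIT | VC [26]
  [6] addr=0x73 blk=14 s=2: MISS | VC [26, 18]
  [7] addr=0x67 blk=12 s=0: L1-HIT | VC [26, 18]
  [8] addr=0xd2 blk=26 s=2: VC-HIT | VC [14, 18]
  [9] addr=0xd2 blk=26 s=2: L1-HIT | VC [14, 18]
  [10] addr=0x21 blk=4 s=0: MISS | VC [14, 18, 12]
  [11] addr=0x42 blk=8 s=0: MISS | VC [14, 18, 12, 4]
  [12] addr=0x20 blk=4 s=0: VC-HIT | VC [14, 18, 12, 8]

SEQ = [MISS, L1-HIT, L1-HIT, MISS, MISS, L1-HIT, MISS, L1-HIT, VC-HIT, L1-HIT, MISS, MISS, VC-HIT]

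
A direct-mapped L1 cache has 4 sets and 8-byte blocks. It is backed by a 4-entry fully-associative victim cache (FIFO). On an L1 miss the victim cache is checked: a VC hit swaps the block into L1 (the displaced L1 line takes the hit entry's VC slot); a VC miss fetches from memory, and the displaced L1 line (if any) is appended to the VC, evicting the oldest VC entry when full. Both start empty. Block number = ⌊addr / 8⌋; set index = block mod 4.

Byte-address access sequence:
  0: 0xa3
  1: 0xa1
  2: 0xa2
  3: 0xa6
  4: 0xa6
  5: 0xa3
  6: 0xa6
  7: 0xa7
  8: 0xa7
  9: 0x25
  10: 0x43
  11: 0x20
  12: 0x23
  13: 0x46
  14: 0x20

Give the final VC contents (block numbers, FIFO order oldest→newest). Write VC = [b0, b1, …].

VC = [20, 8]

  [0] addr=0xa3 blk=20 s=0: MISS | VC []
  [1] addr=0xa1 blk=20 s=0: L1-HIT | VC []
  [2] addr=0xa2 blk=20 s=0: L1-HIT | VC []
  [3] addr=0xa6 blk=20 s=0: L1-HIT | VC []
  [4] addr=0xa6 blk=20 s=0: L1-HIT | VC []
  [5] addr=0xa3 blk=20 s=0: L1-HIT | VC []
  [6] addr=0xa6 blk=20 s=0: L1-HIT | VC []
  [7] addr=0xa7 blk=20 s=0: L1-HIT | VC []
  [8] addr=0xa7 blk=20 s=0: L1-HIT | VC []
  [9] addr=0x25 blk=4 s=0: MISS | VC [20]
  [10] addr=0x43 blk=8 s=0: MISS | VC [20, 4]
  [11] addr=0x20 blk=4 s=0: VC-HIT | VC [20, 8]
  [12] addr=0x23 blk=4 s=0: L1-HIT | VC [20, 8]
  [13] addr=0x46 blk=8 s=0: VC-HIT | VC [20, 4]
  [14] addr=0x20 blk=4 s=0: VC-HIT | VC [20, 8]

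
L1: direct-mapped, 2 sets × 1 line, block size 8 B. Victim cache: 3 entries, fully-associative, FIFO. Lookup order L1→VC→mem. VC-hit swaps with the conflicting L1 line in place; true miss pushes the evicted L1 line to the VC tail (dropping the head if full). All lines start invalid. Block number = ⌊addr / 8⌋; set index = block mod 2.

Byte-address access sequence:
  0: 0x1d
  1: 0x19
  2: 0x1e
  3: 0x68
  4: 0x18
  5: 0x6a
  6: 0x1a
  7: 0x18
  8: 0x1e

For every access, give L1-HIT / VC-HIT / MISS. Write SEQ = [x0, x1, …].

0: 0x1d (blk 3, set 1) → MISS  vc=[]
1: 0x19 (blk 3, set 1) → L1-HIT  vc=[]
2: 0x1e (blk 3, set 1) → L1-HIT  vc=[]
3: 0x68 (blk 13, set 1) → MISS  vc=[3]
4: 0x18 (blk 3, set 1) → VC-HIT  vc=[13]
5: 0x6a (blk 13, set 1) → VC-HIT  vc=[3]
6: 0x1a (blk 3, set 1) → VC-HIT  vc=[13]
7: 0x18 (blk 3, set 1) → L1-HIT  vc=[13]
8: 0x1e (blk 3, set 1) → L1-HIT  vc=[13]

SEQ = [MISS, L1-HIT, L1-HIT, MISS, VC-HIT, VC-HIT, VC-HIT, L1-HIT, L1-HIT]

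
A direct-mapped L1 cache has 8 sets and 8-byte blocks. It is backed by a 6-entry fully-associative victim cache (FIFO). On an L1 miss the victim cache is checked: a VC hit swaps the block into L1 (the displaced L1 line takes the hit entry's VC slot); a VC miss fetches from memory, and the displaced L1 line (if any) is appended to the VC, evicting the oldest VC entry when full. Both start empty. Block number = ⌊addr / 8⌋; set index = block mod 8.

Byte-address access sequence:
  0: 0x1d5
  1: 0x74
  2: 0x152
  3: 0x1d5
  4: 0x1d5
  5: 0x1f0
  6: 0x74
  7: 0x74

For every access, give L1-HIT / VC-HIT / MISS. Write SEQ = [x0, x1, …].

SEQ = [MISS, MISS, MISS, VC-HIT, L1-HIT, MISS, VC-HIT, L1-HIT]

#0 0x1d5→b58/s2 MISS; vc=[]
#1 0x74→b14/s6 MISS; vc=[]
#2 0x152→b42/s2 MISS; vc=[58]
#3 0x1d5→b58/s2 VC-HIT; vc=[42]
#4 0x1d5→b58/s2 L1-HIT; vc=[42]
#5 0x1f0→b62/s6 MISS; vc=[42,14]
#6 0x74→b14/s6 VC-HIT; vc=[42,62]
#7 0x74→b14/s6 L1-HIT; vc=[42,62]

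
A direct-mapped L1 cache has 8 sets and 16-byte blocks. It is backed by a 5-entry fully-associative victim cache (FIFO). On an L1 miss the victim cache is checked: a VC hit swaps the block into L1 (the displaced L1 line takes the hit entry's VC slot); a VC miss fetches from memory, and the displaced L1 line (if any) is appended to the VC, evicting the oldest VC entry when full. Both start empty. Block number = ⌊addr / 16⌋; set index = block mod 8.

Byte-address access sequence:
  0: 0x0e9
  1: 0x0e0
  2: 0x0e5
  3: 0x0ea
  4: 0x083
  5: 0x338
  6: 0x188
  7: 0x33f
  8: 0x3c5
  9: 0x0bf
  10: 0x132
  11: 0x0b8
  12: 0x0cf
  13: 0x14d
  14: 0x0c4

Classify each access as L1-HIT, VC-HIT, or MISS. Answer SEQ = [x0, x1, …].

SEQ = [MISS, L1-HIT, L1-HIT, L1-HIT, MISS, MISS, MISS, L1-HIT, MISS, MISS, MISS, VC-HIT, MISS, MISS, VC-HIT]

0: 0xe9 (blk 14, set 6) → MISS  vc=[]
1: 0xe0 (blk 14, set 6) → L1-HIT  vc=[]
2: 0xe5 (blk 14, set 6) → L1-HIT  vc=[]
3: 0xea (blk 14, set 6) → L1-HIT  vc=[]
4: 0x83 (blk 8, set 0) → MISS  vc=[]
5: 0x338 (blk 51, set 3) → MISS  vc=[]
6: 0x188 (blk 24, set 0) → MISS  vc=[8]
7: 0x33f (blk 51, set 3) → L1-HIT  vc=[8]
8: 0x3c5 (blk 60, set 4) → MISS  vc=[8]
9: 0xbf (blk 11, set 3) → MISS  vc=[8, 51]
10: 0x132 (blk 19, set 3) → MISS  vc=[8, 51, 11]
11: 0xb8 (blk 11, set 3) → VC-HIT  vc=[8, 51, 19]
12: 0xcf (blk 12, set 4) → MISS  vc=[8, 51, 19, 60]
13: 0x14d (blk 20, set 4) → MISS  vc=[8, 51, 19, 60, 12]
14: 0xc4 (blk 12, set 4) → VC-HIT  vc=[8, 51, 19, 60, 20]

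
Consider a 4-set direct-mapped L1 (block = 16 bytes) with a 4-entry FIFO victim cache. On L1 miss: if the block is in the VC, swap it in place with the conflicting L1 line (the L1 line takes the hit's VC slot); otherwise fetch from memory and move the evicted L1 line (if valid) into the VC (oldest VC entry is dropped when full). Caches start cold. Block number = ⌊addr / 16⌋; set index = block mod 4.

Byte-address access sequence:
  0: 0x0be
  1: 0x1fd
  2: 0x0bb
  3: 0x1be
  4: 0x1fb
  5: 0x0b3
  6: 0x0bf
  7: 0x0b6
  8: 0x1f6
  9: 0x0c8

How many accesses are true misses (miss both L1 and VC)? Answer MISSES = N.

MISSES = 4

#0 0xbe→b11/s3 MISS; vc=[]
#1 0x1fd→b31/s3 MISS; vc=[11]
#2 0xbb→b11/s3 VC-HIT; vc=[31]
#3 0x1be→b27/s3 MISS; vc=[31,11]
#4 0x1fb→b31/s3 VC-HIT; vc=[27,11]
#5 0xb3→b11/s3 VC-HIT; vc=[27,31]
#6 0xbf→b11/s3 L1-HIT; vc=[27,31]
#7 0xb6→b11/s3 L1-HIT; vc=[27,31]
#8 0x1f6→b31/s3 VC-HIT; vc=[27,11]
#9 0xc8→b12/s0 MISS; vc=[27,11]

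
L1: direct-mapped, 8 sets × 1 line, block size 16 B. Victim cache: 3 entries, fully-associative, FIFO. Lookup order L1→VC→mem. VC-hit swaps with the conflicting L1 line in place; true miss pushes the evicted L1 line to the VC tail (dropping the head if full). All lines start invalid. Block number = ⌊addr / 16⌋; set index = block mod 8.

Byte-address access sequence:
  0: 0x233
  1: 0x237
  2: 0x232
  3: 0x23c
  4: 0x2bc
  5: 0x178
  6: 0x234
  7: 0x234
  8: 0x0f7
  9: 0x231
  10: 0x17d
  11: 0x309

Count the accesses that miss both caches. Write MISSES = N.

MISSES = 5

  [0] addr=0x233 blk=35 s=3: MISS | VC []
  [1] addr=0x237 blk=35 s=3: L1-HIT | VC []
  [2] addr=0x232 blk=35 s=3: L1-HIT | VC []
  [3] addr=0x23c blk=35 s=3: L1-HIT | VC []
  [4] addr=0x2bc blk=43 s=3: MISS | VC [35]
  [5] addr=0x178 blk=23 s=7: MISS | VC [35]
  [6] addr=0x234 blk=35 s=3: VC-HIT | VC [43]
  [7] addr=0x234 blk=35 s=3: L1-HIT | VC [43]
  [8] addr=0xf7 blk=15 s=7: MISS | VC [43, 23]
  [9] addr=0x231 blk=35 s=3: L1-HIT | VC [43, 23]
  [10] addr=0x17d blk=23 s=7: VC-HIT | VC [43, 15]
  [11] addr=0x309 blk=48 s=0: MISS | VC [43, 15]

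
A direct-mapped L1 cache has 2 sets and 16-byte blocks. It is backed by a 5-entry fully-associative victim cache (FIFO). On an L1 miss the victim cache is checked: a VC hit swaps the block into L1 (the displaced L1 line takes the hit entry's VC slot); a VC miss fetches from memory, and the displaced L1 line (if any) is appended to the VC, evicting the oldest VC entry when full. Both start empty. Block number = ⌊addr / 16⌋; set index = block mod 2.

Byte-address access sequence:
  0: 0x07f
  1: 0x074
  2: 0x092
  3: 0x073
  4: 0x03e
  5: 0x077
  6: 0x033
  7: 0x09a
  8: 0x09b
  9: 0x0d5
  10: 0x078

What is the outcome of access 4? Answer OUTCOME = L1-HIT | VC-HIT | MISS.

OUTCOME = MISS

#0 0x7f→b7/s1 MISS; vc=[]
#1 0x74→b7/s1 L1-HIT; vc=[]
#2 0x92→b9/s1 MISS; vc=[7]
#3 0x73→b7/s1 VC-HIT; vc=[9]
#4 0x3e→b3/s1 MISS; vc=[9,7]
#5 0x77→b7/s1 VC-HIT; vc=[9,3]
#6 0x33→b3/s1 VC-HIT; vc=[9,7]
#7 0x9a→b9/s1 VC-HIT; vc=[3,7]
#8 0x9b→b9/s1 L1-HIT; vc=[3,7]
#9 0xd5→b13/s1 MISS; vc=[3,7,9]
#10 0x78→b7/s1 VC-HIT; vc=[3,13,9]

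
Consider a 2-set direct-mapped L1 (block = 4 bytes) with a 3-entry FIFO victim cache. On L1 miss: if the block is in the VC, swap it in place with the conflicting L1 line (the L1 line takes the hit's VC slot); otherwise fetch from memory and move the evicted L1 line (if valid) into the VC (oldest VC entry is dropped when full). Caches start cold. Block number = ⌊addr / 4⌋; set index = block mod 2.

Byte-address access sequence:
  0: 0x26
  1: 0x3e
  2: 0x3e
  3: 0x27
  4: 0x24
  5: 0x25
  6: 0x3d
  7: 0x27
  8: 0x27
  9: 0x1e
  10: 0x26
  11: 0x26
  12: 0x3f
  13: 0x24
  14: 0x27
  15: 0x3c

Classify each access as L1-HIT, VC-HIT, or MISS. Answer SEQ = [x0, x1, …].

#0 0x26→b9/s1 MISS; vc=[]
#1 0x3e→b15/s1 MISS; vc=[9]
#2 0x3e→b15/s1 L1-HIT; vc=[9]
#3 0x27→b9/s1 VC-HIT; vc=[15]
#4 0x24→b9/s1 L1-HIT; vc=[15]
#5 0x25→b9/s1 L1-HIT; vc=[15]
#6 0x3d→b15/s1 VC-HIT; vc=[9]
#7 0x27→b9/s1 VC-HIT; vc=[15]
#8 0x27→b9/s1 L1-HIT; vc=[15]
#9 0x1e→b7/s1 MISS; vc=[15,9]
#10 0x26→b9/s1 VC-HIT; vc=[15,7]
#11 0x26→b9/s1 L1-HIT; vc=[15,7]
#12 0x3f→b15/s1 VC-HIT; vc=[9,7]
#13 0x24→b9/s1 VC-HIT; vc=[15,7]
#14 0x27→b9/s1 L1-HIT; vc=[15,7]
#15 0x3c→b15/s1 VC-HIT; vc=[9,7]

SEQ = [MISS, MISS, L1-HIT, VC-HIT, L1-HIT, L1-HIT, VC-HIT, VC-HIT, L1-HIT, MISS, VC-HIT, L1-HIT, VC-HIT, VC-HIT, L1-HIT, VC-HIT]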